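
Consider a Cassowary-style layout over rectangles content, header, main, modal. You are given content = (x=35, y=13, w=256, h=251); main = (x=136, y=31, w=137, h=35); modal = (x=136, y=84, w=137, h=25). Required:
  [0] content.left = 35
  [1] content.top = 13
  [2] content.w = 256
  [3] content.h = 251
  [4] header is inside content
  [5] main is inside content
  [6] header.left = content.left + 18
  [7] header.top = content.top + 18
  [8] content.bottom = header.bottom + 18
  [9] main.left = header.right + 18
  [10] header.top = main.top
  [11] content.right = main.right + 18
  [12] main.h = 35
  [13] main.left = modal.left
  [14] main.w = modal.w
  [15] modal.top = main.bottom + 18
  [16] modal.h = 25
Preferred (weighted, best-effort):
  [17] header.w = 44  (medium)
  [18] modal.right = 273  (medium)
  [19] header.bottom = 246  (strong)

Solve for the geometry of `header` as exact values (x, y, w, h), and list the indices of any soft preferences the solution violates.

header = (x=53, y=31, w=65, h=215)
violated soft preferences: 17

1. header.x = 53  [header.left = content.left + 18]
2. header.y = 31  [header.top = content.top + 18]
3. header.h = 215  [content.bottom = header.bottom + 18]
4. header.w = 65  [main.left = header.right + 18]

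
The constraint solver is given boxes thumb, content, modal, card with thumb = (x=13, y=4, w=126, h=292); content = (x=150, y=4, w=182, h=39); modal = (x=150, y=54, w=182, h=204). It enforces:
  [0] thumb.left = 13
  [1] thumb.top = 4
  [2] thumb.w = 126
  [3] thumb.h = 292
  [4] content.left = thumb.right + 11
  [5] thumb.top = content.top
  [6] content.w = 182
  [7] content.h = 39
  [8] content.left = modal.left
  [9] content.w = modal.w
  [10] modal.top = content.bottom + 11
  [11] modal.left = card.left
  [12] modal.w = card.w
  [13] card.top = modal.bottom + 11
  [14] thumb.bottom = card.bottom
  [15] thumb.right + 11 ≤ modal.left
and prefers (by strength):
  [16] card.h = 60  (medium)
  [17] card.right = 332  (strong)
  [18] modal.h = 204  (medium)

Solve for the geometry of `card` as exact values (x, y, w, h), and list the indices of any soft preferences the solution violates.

1. card.x = 150  [modal.left = card.left]
2. card.w = 182  [modal.w = card.w]
3. card.y = 269  [card.top = modal.bottom + 11]
4. card.h = 27  [thumb.bottom = card.bottom]

card = (x=150, y=269, w=182, h=27)
violated soft preferences: 16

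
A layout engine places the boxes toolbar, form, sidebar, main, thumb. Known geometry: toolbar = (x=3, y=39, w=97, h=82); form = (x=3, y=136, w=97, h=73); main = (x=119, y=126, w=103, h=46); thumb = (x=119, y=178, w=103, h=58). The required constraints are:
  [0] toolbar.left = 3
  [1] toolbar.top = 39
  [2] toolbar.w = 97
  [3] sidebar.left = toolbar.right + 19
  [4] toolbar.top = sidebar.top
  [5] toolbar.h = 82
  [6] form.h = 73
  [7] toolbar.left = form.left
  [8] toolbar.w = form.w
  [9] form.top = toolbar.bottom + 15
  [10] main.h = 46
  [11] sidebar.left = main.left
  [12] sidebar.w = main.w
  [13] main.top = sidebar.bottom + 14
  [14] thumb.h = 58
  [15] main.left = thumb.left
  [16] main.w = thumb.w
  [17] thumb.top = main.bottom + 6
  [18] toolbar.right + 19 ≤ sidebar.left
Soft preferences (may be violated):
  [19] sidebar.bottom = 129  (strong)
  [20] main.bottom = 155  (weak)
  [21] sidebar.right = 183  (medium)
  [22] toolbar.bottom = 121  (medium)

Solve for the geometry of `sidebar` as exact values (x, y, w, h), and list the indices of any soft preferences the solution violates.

1. sidebar.x = 119  [sidebar.left = toolbar.right + 19]
2. sidebar.y = 39  [toolbar.top = sidebar.top]
3. sidebar.w = 103  [sidebar.w = main.w]
4. sidebar.h = 73  [main.top = sidebar.bottom + 14]

sidebar = (x=119, y=39, w=103, h=73)
violated soft preferences: 19, 20, 21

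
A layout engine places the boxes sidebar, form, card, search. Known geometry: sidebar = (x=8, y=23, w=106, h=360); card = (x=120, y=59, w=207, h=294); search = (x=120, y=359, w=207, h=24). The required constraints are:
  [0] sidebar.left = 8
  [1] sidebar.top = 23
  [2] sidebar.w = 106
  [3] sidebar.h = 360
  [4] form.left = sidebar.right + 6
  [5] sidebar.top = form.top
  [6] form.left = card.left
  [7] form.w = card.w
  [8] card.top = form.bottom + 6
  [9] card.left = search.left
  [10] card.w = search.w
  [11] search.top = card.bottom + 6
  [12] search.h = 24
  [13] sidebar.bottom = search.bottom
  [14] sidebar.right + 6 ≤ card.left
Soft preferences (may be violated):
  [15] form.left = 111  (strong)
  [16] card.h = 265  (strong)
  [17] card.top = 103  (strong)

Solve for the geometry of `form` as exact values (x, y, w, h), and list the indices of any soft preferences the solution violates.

form = (x=120, y=23, w=207, h=30)
violated soft preferences: 15, 16, 17

1. form.x = 120  [form.left = sidebar.right + 6]
2. form.y = 23  [sidebar.top = form.top]
3. form.w = 207  [form.w = card.w]
4. form.h = 30  [card.top = form.bottom + 6]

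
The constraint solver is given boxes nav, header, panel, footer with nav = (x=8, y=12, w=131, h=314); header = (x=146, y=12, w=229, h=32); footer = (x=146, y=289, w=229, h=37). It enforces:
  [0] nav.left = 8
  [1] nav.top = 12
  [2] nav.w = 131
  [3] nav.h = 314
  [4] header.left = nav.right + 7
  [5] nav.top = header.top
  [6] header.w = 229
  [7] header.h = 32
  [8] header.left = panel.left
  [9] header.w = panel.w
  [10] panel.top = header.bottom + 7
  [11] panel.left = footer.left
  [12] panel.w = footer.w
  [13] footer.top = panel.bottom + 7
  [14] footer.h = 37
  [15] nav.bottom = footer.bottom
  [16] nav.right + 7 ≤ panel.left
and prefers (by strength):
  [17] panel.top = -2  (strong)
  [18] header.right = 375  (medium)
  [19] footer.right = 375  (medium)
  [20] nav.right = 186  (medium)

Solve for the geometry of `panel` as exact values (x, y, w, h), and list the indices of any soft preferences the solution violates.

panel = (x=146, y=51, w=229, h=231)
violated soft preferences: 17, 20

1. panel.x = 146  [header.left = panel.left]
2. panel.w = 229  [header.w = panel.w]
3. panel.y = 51  [panel.top = header.bottom + 7]
4. panel.h = 231  [footer.top = panel.bottom + 7]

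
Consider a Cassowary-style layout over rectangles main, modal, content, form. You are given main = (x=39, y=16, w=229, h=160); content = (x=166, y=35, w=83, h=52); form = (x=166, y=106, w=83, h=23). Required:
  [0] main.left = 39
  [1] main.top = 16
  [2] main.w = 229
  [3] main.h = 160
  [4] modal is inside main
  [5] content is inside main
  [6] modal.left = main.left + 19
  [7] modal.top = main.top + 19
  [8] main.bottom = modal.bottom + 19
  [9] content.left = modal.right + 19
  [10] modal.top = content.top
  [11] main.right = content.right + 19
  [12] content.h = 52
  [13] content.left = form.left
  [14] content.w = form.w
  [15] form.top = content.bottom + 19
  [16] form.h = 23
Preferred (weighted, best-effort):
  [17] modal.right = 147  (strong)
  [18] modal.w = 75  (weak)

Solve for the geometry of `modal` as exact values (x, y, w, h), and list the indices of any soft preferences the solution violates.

modal = (x=58, y=35, w=89, h=122)
violated soft preferences: 18

1. modal.x = 58  [modal.left = main.left + 19]
2. modal.y = 35  [modal.top = main.top + 19]
3. modal.h = 122  [main.bottom = modal.bottom + 19]
4. modal.w = 89  [content.left = modal.right + 19]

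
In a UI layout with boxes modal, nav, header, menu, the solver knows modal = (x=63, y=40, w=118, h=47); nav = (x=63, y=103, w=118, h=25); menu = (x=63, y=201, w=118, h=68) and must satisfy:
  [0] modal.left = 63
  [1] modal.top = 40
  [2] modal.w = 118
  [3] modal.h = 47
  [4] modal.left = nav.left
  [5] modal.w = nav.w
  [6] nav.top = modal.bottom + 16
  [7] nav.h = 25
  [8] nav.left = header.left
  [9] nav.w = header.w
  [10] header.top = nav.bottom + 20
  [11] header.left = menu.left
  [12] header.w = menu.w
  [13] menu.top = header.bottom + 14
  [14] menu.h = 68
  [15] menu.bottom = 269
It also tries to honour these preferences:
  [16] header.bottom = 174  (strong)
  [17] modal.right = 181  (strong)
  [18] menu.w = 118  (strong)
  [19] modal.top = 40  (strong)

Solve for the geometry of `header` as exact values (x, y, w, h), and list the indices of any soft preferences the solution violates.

header = (x=63, y=148, w=118, h=39)
violated soft preferences: 16

1. header.x = 63  [nav.left = header.left]
2. header.w = 118  [nav.w = header.w]
3. header.y = 148  [header.top = nav.bottom + 20]
4. header.h = 39  [menu.top = header.bottom + 14]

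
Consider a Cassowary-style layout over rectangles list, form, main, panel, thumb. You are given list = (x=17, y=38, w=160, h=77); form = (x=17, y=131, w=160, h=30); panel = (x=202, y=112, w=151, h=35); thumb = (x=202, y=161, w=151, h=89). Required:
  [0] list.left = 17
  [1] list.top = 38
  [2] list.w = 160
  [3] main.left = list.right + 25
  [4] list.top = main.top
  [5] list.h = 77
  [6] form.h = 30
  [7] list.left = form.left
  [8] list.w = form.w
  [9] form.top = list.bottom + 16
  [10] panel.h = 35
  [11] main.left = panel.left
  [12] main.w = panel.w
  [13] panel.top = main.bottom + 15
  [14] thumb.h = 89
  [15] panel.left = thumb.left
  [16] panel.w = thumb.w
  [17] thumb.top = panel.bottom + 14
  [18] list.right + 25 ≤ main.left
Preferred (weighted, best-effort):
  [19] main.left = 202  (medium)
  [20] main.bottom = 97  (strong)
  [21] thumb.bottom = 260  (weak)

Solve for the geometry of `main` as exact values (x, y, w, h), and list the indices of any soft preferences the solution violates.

1. main.x = 202  [main.left = list.right + 25]
2. main.y = 38  [list.top = main.top]
3. main.w = 151  [main.w = panel.w]
4. main.h = 59  [panel.top = main.bottom + 15]

main = (x=202, y=38, w=151, h=59)
violated soft preferences: 21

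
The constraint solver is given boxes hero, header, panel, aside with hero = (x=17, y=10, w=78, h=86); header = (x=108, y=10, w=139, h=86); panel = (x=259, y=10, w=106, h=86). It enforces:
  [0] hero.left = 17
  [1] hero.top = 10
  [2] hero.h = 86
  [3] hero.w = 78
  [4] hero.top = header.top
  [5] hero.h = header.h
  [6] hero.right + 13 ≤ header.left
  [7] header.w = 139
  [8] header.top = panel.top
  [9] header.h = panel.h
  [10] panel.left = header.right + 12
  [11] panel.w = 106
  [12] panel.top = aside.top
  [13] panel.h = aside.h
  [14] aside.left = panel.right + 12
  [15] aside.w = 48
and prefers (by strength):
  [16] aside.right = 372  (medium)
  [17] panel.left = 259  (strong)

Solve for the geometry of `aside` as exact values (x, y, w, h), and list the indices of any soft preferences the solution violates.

aside = (x=377, y=10, w=48, h=86)
violated soft preferences: 16

1. aside.y = 10  [panel.top = aside.top]
2. aside.h = 86  [panel.h = aside.h]
3. aside.x = 377  [aside.left = panel.right + 12]
4. aside.w = 48  [aside.w = 48]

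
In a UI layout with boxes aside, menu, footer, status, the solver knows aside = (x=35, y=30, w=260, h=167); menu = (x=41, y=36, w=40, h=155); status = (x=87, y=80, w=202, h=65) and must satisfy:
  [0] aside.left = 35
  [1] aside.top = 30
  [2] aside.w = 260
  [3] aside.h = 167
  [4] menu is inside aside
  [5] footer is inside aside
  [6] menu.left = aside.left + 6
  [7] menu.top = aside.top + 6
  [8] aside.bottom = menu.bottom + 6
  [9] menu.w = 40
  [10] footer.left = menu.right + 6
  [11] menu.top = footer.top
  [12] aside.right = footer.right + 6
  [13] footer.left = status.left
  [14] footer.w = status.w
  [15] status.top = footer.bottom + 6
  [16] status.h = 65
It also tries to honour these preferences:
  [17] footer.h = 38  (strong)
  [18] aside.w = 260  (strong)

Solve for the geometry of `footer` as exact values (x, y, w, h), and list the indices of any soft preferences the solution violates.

footer = (x=87, y=36, w=202, h=38)
violated soft preferences: none

1. footer.x = 87  [footer.left = menu.right + 6]
2. footer.y = 36  [menu.top = footer.top]
3. footer.w = 202  [aside.right = footer.right + 6]
4. footer.h = 38  [status.top = footer.bottom + 6]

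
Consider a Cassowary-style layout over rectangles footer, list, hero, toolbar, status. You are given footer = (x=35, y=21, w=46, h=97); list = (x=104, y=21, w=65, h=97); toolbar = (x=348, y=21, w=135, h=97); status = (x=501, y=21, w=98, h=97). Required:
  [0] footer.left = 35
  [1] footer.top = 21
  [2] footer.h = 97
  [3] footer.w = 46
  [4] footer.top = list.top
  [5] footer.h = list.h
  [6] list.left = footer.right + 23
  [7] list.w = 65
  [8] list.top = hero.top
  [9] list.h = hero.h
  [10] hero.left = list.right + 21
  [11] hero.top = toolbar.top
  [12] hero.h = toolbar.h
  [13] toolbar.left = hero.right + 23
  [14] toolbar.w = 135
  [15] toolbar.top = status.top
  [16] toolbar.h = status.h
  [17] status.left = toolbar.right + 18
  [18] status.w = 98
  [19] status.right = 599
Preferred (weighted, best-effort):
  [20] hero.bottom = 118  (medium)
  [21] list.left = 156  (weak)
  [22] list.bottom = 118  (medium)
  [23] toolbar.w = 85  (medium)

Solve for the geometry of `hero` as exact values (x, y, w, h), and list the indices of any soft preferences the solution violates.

hero = (x=190, y=21, w=135, h=97)
violated soft preferences: 21, 23

1. hero.y = 21  [list.top = hero.top]
2. hero.h = 97  [list.h = hero.h]
3. hero.x = 190  [hero.left = list.right + 21]
4. hero.w = 135  [toolbar.left = hero.right + 23]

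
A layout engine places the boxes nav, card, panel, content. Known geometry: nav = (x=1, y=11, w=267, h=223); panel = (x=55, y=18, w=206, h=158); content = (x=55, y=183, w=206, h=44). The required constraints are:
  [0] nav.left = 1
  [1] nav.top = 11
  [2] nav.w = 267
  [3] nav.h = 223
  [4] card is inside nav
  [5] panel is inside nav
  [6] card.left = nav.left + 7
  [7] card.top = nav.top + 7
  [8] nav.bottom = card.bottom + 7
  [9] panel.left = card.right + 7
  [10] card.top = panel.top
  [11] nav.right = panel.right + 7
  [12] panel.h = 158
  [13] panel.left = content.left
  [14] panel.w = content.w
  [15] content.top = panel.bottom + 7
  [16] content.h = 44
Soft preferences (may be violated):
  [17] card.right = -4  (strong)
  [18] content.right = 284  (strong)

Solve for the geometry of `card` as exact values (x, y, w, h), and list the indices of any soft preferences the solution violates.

card = (x=8, y=18, w=40, h=209)
violated soft preferences: 17, 18

1. card.x = 8  [card.left = nav.left + 7]
2. card.y = 18  [card.top = nav.top + 7]
3. card.h = 209  [nav.bottom = card.bottom + 7]
4. card.w = 40  [panel.left = card.right + 7]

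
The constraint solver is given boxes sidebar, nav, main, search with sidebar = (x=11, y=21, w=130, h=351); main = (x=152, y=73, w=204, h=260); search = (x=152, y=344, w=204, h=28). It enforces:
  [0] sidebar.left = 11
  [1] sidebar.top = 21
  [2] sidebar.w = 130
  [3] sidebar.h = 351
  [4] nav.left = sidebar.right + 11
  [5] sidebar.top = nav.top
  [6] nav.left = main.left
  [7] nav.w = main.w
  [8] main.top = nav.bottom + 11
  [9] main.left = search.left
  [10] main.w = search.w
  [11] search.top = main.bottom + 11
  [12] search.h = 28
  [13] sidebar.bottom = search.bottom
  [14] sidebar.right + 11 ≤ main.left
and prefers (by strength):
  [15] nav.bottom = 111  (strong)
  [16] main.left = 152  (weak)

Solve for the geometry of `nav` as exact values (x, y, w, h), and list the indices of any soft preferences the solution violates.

nav = (x=152, y=21, w=204, h=41)
violated soft preferences: 15

1. nav.x = 152  [nav.left = sidebar.right + 11]
2. nav.y = 21  [sidebar.top = nav.top]
3. nav.w = 204  [nav.w = main.w]
4. nav.h = 41  [main.top = nav.bottom + 11]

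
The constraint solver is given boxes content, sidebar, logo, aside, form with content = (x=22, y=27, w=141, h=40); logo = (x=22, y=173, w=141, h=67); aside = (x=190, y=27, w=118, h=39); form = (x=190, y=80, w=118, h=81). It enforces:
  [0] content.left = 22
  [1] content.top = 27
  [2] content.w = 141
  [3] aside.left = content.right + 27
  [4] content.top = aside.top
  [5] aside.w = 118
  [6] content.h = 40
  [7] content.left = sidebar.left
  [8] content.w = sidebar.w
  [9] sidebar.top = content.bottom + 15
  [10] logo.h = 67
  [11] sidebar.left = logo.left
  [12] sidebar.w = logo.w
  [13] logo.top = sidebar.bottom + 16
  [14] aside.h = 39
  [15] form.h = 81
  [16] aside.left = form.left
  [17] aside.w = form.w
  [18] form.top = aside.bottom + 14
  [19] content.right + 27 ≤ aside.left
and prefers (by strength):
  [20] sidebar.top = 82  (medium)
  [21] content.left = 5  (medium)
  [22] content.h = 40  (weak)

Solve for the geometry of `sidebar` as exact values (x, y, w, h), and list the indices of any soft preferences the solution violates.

sidebar = (x=22, y=82, w=141, h=75)
violated soft preferences: 21

1. sidebar.x = 22  [content.left = sidebar.left]
2. sidebar.w = 141  [content.w = sidebar.w]
3. sidebar.y = 82  [sidebar.top = content.bottom + 15]
4. sidebar.h = 75  [logo.top = sidebar.bottom + 16]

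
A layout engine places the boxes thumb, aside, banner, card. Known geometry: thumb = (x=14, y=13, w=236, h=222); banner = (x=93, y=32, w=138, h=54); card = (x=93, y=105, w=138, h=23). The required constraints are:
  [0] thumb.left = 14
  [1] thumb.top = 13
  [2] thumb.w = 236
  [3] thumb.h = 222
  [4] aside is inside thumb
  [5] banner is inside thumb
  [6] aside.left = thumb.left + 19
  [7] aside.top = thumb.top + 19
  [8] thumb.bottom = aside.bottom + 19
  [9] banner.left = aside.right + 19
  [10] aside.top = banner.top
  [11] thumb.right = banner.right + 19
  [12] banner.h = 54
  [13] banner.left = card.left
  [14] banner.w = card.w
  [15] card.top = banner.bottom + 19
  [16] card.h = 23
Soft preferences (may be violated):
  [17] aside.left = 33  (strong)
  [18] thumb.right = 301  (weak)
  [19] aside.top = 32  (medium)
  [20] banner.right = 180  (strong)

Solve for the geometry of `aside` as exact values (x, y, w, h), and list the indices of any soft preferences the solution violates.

1. aside.x = 33  [aside.left = thumb.left + 19]
2. aside.y = 32  [aside.top = thumb.top + 19]
3. aside.h = 184  [thumb.bottom = aside.bottom + 19]
4. aside.w = 41  [banner.left = aside.right + 19]

aside = (x=33, y=32, w=41, h=184)
violated soft preferences: 18, 20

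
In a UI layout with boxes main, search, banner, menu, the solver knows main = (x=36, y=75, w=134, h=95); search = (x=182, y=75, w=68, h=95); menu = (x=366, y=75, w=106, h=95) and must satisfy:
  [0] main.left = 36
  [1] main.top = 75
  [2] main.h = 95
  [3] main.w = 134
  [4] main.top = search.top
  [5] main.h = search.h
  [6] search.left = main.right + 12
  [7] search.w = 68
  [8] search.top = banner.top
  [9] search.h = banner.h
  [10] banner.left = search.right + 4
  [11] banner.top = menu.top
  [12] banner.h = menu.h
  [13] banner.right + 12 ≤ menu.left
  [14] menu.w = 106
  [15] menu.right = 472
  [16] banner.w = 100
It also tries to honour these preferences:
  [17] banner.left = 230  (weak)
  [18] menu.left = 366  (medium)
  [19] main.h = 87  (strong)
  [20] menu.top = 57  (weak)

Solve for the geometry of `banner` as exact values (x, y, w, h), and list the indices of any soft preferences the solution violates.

1. banner.y = 75  [search.top = banner.top]
2. banner.h = 95  [search.h = banner.h]
3. banner.x = 254  [banner.left = search.right + 4]
4. banner.w = 100  [banner.w = 100]

banner = (x=254, y=75, w=100, h=95)
violated soft preferences: 17, 19, 20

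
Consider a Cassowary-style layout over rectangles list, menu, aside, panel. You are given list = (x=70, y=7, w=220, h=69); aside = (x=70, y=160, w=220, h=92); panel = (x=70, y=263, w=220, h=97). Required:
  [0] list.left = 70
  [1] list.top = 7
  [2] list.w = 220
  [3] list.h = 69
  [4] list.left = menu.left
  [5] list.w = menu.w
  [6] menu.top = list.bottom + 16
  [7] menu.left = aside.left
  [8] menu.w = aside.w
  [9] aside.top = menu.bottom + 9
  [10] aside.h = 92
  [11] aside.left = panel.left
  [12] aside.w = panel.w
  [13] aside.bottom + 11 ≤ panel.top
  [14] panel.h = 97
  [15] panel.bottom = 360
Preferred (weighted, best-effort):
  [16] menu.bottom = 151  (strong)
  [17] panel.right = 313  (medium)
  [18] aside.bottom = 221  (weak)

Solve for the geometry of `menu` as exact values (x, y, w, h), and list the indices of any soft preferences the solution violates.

1. menu.x = 70  [list.left = menu.left]
2. menu.w = 220  [list.w = menu.w]
3. menu.y = 92  [menu.top = list.bottom + 16]
4. menu.h = 59  [aside.top = menu.bottom + 9]

menu = (x=70, y=92, w=220, h=59)
violated soft preferences: 17, 18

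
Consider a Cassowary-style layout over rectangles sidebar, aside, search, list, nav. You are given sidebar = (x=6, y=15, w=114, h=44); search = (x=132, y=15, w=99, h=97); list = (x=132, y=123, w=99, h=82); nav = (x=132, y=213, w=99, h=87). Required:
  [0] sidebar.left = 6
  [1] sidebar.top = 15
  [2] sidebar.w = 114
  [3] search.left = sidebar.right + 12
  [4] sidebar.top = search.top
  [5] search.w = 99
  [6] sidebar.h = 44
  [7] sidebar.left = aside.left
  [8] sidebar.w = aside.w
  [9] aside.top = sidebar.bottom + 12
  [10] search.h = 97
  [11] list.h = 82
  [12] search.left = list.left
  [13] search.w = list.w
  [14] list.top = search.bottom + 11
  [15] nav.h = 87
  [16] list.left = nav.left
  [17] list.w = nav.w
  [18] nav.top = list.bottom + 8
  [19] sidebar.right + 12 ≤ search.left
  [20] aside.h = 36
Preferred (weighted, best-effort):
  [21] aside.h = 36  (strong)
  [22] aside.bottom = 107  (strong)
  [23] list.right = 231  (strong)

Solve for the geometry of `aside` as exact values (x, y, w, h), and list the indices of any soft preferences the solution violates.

1. aside.x = 6  [sidebar.left = aside.left]
2. aside.w = 114  [sidebar.w = aside.w]
3. aside.y = 71  [aside.top = sidebar.bottom + 12]
4. aside.h = 36  [aside.h = 36]

aside = (x=6, y=71, w=114, h=36)
violated soft preferences: none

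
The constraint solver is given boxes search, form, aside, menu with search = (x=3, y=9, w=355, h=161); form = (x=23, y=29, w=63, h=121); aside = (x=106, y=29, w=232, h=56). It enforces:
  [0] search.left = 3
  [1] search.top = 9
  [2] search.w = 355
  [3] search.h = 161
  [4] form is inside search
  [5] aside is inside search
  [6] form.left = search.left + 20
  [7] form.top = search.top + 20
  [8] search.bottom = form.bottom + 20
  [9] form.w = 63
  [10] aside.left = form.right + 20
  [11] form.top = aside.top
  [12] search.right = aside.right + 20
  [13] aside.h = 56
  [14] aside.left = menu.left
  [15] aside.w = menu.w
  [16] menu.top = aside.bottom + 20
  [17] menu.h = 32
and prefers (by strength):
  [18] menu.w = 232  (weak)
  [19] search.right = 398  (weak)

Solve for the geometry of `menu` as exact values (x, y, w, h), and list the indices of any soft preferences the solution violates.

menu = (x=106, y=105, w=232, h=32)
violated soft preferences: 19

1. menu.x = 106  [aside.left = menu.left]
2. menu.w = 232  [aside.w = menu.w]
3. menu.y = 105  [menu.top = aside.bottom + 20]
4. menu.h = 32  [menu.h = 32]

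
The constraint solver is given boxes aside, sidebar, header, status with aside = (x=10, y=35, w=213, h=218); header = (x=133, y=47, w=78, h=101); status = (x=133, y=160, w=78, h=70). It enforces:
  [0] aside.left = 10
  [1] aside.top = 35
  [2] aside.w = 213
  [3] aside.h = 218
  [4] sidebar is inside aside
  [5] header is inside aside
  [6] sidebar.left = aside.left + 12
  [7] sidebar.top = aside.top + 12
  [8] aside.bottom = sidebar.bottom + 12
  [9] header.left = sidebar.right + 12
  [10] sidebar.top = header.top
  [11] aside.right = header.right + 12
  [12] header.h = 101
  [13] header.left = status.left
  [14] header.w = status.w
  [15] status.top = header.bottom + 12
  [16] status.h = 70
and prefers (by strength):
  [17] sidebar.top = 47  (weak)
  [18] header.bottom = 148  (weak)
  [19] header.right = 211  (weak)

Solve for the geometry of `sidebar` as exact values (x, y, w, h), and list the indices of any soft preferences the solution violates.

sidebar = (x=22, y=47, w=99, h=194)
violated soft preferences: none

1. sidebar.x = 22  [sidebar.left = aside.left + 12]
2. sidebar.y = 47  [sidebar.top = aside.top + 12]
3. sidebar.h = 194  [aside.bottom = sidebar.bottom + 12]
4. sidebar.w = 99  [header.left = sidebar.right + 12]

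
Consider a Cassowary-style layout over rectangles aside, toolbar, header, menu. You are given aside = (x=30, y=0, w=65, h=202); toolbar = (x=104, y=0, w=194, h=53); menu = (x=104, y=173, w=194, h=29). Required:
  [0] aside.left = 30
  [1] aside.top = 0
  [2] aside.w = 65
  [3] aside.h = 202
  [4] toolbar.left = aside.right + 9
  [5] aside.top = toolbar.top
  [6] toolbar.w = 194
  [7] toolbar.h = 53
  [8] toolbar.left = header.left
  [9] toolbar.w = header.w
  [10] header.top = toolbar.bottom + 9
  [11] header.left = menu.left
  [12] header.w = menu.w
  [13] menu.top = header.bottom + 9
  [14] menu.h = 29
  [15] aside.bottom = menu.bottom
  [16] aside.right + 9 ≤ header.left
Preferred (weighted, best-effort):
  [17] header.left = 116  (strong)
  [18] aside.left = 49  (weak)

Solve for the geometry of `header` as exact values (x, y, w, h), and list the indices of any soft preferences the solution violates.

1. header.x = 104  [toolbar.left = header.left]
2. header.w = 194  [toolbar.w = header.w]
3. header.y = 62  [header.top = toolbar.bottom + 9]
4. header.h = 102  [menu.top = header.bottom + 9]

header = (x=104, y=62, w=194, h=102)
violated soft preferences: 17, 18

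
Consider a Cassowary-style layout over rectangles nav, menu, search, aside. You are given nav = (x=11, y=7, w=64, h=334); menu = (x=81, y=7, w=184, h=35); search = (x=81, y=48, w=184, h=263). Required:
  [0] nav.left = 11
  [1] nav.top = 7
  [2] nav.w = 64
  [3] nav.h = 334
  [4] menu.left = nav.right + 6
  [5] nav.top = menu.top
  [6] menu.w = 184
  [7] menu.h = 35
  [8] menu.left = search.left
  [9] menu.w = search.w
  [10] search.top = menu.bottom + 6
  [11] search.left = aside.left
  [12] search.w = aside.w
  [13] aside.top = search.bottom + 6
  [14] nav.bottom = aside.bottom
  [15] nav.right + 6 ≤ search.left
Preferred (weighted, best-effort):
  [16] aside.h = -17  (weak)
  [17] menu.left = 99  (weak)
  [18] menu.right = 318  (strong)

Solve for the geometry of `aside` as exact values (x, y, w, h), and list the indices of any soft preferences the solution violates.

aside = (x=81, y=317, w=184, h=24)
violated soft preferences: 16, 17, 18

1. aside.x = 81  [search.left = aside.left]
2. aside.w = 184  [search.w = aside.w]
3. aside.y = 317  [aside.top = search.bottom + 6]
4. aside.h = 24  [nav.bottom = aside.bottom]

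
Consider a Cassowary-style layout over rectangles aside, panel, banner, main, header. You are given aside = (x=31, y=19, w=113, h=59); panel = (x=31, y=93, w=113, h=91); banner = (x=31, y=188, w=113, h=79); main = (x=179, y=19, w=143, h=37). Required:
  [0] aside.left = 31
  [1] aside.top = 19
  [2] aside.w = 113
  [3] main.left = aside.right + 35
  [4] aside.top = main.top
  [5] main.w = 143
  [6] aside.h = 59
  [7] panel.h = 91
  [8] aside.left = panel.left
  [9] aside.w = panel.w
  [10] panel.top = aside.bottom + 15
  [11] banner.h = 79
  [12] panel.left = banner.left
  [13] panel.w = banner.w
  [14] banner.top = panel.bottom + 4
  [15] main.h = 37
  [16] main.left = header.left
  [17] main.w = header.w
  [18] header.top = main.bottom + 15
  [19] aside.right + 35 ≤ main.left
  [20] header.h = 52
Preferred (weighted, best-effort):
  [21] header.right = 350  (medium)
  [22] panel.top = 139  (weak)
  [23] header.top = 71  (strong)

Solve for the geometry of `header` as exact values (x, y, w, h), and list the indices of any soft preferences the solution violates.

1. header.x = 179  [main.left = header.left]
2. header.w = 143  [main.w = header.w]
3. header.y = 71  [header.top = main.bottom + 15]
4. header.h = 52  [header.h = 52]

header = (x=179, y=71, w=143, h=52)
violated soft preferences: 21, 22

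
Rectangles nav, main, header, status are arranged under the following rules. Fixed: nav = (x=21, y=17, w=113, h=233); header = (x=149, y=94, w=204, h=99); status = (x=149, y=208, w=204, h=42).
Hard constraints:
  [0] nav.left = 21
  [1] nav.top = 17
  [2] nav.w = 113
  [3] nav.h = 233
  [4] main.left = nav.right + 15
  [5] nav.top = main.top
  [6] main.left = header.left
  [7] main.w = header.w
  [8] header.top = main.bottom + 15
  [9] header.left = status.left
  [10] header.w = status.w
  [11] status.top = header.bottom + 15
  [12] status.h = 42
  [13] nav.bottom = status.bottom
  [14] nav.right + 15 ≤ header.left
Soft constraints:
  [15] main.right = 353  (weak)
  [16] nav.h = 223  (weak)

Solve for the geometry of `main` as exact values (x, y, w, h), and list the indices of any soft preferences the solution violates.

1. main.x = 149  [main.left = nav.right + 15]
2. main.y = 17  [nav.top = main.top]
3. main.w = 204  [main.w = header.w]
4. main.h = 62  [header.top = main.bottom + 15]

main = (x=149, y=17, w=204, h=62)
violated soft preferences: 16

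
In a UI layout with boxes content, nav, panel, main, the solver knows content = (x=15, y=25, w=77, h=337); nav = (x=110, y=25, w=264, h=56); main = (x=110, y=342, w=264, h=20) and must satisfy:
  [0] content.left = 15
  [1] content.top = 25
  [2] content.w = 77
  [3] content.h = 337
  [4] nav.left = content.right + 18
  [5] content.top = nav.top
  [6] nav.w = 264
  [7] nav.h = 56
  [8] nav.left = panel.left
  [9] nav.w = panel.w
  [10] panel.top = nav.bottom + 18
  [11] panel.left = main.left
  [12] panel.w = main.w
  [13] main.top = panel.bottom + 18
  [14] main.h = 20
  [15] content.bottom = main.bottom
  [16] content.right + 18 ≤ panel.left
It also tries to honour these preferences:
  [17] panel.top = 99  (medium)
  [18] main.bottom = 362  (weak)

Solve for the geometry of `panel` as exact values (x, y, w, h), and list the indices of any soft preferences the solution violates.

1. panel.x = 110  [nav.left = panel.left]
2. panel.w = 264  [nav.w = panel.w]
3. panel.y = 99  [panel.top = nav.bottom + 18]
4. panel.h = 225  [main.top = panel.bottom + 18]

panel = (x=110, y=99, w=264, h=225)
violated soft preferences: none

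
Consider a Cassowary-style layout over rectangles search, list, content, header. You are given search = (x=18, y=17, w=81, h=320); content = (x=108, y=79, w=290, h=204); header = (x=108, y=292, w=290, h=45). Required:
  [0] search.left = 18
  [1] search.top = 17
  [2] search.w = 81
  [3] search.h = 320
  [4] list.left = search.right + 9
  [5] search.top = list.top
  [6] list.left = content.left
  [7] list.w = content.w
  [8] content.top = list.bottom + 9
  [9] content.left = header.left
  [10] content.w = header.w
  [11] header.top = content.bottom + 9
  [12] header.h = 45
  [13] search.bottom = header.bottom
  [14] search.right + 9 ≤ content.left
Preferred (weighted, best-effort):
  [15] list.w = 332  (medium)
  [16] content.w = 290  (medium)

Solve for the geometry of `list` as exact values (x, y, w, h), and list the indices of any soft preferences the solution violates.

list = (x=108, y=17, w=290, h=53)
violated soft preferences: 15

1. list.x = 108  [list.left = search.right + 9]
2. list.y = 17  [search.top = list.top]
3. list.w = 290  [list.w = content.w]
4. list.h = 53  [content.top = list.bottom + 9]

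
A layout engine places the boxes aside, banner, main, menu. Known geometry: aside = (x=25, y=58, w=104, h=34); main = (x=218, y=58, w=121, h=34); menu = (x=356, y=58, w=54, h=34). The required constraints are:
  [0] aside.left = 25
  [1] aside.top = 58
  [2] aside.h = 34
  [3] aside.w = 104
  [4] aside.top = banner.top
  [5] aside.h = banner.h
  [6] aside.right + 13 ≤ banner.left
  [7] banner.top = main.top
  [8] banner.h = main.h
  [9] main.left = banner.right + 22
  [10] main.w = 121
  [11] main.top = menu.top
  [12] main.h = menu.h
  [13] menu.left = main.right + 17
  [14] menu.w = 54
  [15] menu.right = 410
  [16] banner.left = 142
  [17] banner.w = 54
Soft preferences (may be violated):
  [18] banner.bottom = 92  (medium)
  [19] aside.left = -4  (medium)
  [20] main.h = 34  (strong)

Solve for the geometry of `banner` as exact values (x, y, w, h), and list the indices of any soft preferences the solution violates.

banner = (x=142, y=58, w=54, h=34)
violated soft preferences: 19

1. banner.y = 58  [aside.top = banner.top]
2. banner.h = 34  [aside.h = banner.h]
3. banner.x = 142  [banner.left = 142]
4. banner.w = 54  [banner.w = 54]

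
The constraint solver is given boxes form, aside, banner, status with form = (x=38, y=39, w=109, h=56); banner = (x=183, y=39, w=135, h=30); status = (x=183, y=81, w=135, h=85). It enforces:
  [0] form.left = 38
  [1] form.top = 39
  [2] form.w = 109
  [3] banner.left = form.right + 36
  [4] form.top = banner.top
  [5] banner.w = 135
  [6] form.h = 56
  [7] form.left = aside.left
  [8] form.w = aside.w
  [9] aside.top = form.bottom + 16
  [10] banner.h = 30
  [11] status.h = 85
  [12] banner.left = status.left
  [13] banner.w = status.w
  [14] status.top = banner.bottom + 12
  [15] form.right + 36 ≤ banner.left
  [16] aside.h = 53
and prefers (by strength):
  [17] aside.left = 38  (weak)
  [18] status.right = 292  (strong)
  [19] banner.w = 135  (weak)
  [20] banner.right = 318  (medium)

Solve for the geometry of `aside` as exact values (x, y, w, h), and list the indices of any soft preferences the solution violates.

aside = (x=38, y=111, w=109, h=53)
violated soft preferences: 18

1. aside.x = 38  [form.left = aside.left]
2. aside.w = 109  [form.w = aside.w]
3. aside.y = 111  [aside.top = form.bottom + 16]
4. aside.h = 53  [aside.h = 53]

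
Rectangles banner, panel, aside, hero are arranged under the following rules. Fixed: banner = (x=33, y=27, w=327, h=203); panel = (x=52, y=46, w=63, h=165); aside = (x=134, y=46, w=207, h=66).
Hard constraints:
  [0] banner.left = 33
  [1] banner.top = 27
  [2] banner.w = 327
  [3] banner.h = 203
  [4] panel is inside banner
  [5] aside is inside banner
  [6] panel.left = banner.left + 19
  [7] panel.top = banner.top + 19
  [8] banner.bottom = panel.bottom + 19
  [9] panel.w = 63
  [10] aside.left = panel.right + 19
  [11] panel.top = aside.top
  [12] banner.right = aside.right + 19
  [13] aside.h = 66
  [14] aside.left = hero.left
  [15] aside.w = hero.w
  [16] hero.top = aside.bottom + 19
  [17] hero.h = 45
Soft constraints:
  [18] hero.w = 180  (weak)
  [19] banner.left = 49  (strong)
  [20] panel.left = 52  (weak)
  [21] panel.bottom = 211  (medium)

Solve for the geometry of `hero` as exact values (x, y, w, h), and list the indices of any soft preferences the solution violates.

1. hero.x = 134  [aside.left = hero.left]
2. hero.w = 207  [aside.w = hero.w]
3. hero.y = 131  [hero.top = aside.bottom + 19]
4. hero.h = 45  [hero.h = 45]

hero = (x=134, y=131, w=207, h=45)
violated soft preferences: 18, 19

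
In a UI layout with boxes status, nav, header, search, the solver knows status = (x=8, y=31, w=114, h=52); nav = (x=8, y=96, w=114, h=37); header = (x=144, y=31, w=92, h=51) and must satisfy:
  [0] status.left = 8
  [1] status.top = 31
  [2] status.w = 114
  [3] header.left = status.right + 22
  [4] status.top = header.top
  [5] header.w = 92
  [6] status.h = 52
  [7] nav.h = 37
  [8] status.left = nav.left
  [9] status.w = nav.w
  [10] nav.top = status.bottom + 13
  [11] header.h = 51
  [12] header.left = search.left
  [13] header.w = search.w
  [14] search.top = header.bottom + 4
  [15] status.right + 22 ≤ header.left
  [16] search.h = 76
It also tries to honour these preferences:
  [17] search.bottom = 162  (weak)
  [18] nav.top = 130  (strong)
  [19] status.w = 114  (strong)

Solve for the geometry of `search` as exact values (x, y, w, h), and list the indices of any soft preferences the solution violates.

1. search.x = 144  [header.left = search.left]
2. search.w = 92  [header.w = search.w]
3. search.y = 86  [search.top = header.bottom + 4]
4. search.h = 76  [search.h = 76]

search = (x=144, y=86, w=92, h=76)
violated soft preferences: 18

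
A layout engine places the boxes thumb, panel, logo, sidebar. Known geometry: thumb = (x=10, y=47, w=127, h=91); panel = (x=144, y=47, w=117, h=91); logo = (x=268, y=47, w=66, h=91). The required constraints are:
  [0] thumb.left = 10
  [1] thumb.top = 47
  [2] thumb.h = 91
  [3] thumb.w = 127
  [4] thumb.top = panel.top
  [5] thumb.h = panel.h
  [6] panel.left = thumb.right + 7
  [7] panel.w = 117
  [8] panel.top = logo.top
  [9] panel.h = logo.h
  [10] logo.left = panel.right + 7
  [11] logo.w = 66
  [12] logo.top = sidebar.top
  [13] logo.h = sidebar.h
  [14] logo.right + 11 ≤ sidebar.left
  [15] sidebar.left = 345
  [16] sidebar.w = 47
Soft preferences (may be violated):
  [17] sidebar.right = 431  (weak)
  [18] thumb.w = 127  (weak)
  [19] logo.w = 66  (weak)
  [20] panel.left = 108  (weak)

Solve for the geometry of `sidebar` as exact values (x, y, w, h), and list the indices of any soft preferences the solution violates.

sidebar = (x=345, y=47, w=47, h=91)
violated soft preferences: 17, 20

1. sidebar.y = 47  [logo.top = sidebar.top]
2. sidebar.h = 91  [logo.h = sidebar.h]
3. sidebar.x = 345  [sidebar.left = 345]
4. sidebar.w = 47  [sidebar.w = 47]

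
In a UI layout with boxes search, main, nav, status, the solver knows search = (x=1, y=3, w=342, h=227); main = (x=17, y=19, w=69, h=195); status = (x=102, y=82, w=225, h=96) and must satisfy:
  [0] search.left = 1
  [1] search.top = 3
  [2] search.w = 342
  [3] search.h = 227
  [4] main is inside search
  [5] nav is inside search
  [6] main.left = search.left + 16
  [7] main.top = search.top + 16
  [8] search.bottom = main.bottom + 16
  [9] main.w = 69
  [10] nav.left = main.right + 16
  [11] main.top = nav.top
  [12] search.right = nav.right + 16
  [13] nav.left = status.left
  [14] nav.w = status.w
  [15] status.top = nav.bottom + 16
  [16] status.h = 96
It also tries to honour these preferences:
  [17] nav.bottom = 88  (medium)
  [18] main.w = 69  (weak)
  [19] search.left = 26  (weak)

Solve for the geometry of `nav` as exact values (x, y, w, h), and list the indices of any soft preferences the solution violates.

nav = (x=102, y=19, w=225, h=47)
violated soft preferences: 17, 19

1. nav.x = 102  [nav.left = main.right + 16]
2. nav.y = 19  [main.top = nav.top]
3. nav.w = 225  [search.right = nav.right + 16]
4. nav.h = 47  [status.top = nav.bottom + 16]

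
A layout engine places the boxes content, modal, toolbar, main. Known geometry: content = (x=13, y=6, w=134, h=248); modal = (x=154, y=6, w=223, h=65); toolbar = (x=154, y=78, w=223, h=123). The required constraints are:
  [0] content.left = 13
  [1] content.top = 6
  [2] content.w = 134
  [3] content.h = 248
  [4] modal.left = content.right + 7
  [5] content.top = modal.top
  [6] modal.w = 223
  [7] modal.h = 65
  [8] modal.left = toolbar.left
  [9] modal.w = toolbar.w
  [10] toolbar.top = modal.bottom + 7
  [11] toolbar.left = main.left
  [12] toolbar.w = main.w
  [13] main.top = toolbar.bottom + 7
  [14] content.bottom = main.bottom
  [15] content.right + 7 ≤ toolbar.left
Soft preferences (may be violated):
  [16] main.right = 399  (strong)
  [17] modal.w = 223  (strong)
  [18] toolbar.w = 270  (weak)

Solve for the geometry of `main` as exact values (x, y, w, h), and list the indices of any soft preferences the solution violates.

1. main.x = 154  [toolbar.left = main.left]
2. main.w = 223  [toolbar.w = main.w]
3. main.y = 208  [main.top = toolbar.bottom + 7]
4. main.h = 46  [content.bottom = main.bottom]

main = (x=154, y=208, w=223, h=46)
violated soft preferences: 16, 18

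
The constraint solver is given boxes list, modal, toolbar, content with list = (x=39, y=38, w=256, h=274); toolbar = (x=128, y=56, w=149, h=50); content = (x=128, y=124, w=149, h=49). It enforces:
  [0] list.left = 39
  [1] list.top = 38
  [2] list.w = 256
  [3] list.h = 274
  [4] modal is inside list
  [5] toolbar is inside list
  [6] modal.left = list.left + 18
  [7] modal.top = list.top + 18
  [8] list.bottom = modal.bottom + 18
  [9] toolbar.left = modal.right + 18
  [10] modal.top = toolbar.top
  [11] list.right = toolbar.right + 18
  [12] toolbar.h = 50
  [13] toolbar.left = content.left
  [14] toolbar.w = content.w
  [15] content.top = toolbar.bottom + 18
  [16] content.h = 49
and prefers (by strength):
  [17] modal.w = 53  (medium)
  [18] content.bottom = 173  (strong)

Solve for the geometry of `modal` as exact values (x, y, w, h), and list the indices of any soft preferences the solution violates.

modal = (x=57, y=56, w=53, h=238)
violated soft preferences: none

1. modal.x = 57  [modal.left = list.left + 18]
2. modal.y = 56  [modal.top = list.top + 18]
3. modal.h = 238  [list.bottom = modal.bottom + 18]
4. modal.w = 53  [toolbar.left = modal.right + 18]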